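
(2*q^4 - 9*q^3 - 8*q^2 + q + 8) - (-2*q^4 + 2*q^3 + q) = 4*q^4 - 11*q^3 - 8*q^2 + 8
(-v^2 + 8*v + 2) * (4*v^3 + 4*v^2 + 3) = -4*v^5 + 28*v^4 + 40*v^3 + 5*v^2 + 24*v + 6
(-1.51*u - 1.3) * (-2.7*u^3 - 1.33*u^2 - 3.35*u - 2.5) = 4.077*u^4 + 5.5183*u^3 + 6.7875*u^2 + 8.13*u + 3.25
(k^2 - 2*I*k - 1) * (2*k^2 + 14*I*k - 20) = 2*k^4 + 10*I*k^3 + 6*k^2 + 26*I*k + 20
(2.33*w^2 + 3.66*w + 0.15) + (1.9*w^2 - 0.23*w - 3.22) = 4.23*w^2 + 3.43*w - 3.07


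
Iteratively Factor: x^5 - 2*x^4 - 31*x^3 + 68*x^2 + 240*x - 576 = (x - 3)*(x^4 + x^3 - 28*x^2 - 16*x + 192) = (x - 3)*(x + 4)*(x^3 - 3*x^2 - 16*x + 48) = (x - 4)*(x - 3)*(x + 4)*(x^2 + x - 12) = (x - 4)*(x - 3)^2*(x + 4)*(x + 4)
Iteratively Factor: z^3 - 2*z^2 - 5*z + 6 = (z - 1)*(z^2 - z - 6) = (z - 1)*(z + 2)*(z - 3)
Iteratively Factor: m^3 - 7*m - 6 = (m - 3)*(m^2 + 3*m + 2) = (m - 3)*(m + 2)*(m + 1)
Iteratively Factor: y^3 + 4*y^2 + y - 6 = (y + 3)*(y^2 + y - 2) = (y + 2)*(y + 3)*(y - 1)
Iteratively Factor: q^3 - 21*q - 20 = (q + 1)*(q^2 - q - 20) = (q - 5)*(q + 1)*(q + 4)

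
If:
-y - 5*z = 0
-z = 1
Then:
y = 5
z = -1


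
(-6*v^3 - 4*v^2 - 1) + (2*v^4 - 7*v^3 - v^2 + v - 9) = 2*v^4 - 13*v^3 - 5*v^2 + v - 10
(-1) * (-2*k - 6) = 2*k + 6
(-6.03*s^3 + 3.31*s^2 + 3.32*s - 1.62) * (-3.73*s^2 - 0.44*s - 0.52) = 22.4919*s^5 - 9.6931*s^4 - 10.7044*s^3 + 2.8606*s^2 - 1.0136*s + 0.8424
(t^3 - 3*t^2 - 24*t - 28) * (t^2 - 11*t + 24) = t^5 - 14*t^4 + 33*t^3 + 164*t^2 - 268*t - 672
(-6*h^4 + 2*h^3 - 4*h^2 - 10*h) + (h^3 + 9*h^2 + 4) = -6*h^4 + 3*h^3 + 5*h^2 - 10*h + 4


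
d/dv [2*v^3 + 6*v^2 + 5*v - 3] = 6*v^2 + 12*v + 5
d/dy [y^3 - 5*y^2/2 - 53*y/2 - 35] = 3*y^2 - 5*y - 53/2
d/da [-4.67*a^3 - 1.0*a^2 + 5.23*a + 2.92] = -14.01*a^2 - 2.0*a + 5.23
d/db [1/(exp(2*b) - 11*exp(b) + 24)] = (11 - 2*exp(b))*exp(b)/(exp(2*b) - 11*exp(b) + 24)^2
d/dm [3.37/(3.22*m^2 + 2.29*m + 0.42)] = (-21.7028*m - 7.7173)/(3.22*m^2 + 2.29*m + 0.42)^2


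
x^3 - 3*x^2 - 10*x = x*(x - 5)*(x + 2)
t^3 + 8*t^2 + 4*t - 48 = (t - 2)*(t + 4)*(t + 6)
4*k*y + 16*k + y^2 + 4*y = (4*k + y)*(y + 4)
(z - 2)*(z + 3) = z^2 + z - 6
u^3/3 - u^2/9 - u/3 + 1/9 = (u/3 + 1/3)*(u - 1)*(u - 1/3)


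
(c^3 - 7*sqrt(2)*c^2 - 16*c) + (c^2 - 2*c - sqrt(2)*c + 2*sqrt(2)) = c^3 - 7*sqrt(2)*c^2 + c^2 - 18*c - sqrt(2)*c + 2*sqrt(2)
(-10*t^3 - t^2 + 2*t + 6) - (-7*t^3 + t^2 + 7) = -3*t^3 - 2*t^2 + 2*t - 1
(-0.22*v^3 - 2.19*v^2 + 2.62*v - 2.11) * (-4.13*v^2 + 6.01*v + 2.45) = 0.9086*v^5 + 7.7225*v^4 - 24.5215*v^3 + 19.095*v^2 - 6.2621*v - 5.1695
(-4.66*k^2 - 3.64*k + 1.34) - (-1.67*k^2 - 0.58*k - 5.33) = -2.99*k^2 - 3.06*k + 6.67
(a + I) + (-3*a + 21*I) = -2*a + 22*I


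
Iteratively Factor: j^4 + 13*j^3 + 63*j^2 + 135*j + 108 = (j + 4)*(j^3 + 9*j^2 + 27*j + 27) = (j + 3)*(j + 4)*(j^2 + 6*j + 9) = (j + 3)^2*(j + 4)*(j + 3)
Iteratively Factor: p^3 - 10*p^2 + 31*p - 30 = (p - 2)*(p^2 - 8*p + 15) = (p - 3)*(p - 2)*(p - 5)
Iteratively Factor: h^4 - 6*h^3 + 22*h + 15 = (h + 1)*(h^3 - 7*h^2 + 7*h + 15) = (h - 3)*(h + 1)*(h^2 - 4*h - 5) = (h - 3)*(h + 1)^2*(h - 5)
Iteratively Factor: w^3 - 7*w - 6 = (w - 3)*(w^2 + 3*w + 2) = (w - 3)*(w + 2)*(w + 1)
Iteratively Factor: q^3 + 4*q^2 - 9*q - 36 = (q + 3)*(q^2 + q - 12) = (q - 3)*(q + 3)*(q + 4)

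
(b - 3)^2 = b^2 - 6*b + 9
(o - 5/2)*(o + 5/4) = o^2 - 5*o/4 - 25/8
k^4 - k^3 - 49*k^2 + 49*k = k*(k - 7)*(k - 1)*(k + 7)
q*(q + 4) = q^2 + 4*q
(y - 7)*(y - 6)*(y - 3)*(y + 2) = y^4 - 14*y^3 + 49*y^2 + 36*y - 252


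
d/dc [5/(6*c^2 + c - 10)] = 5*(-12*c - 1)/(6*c^2 + c - 10)^2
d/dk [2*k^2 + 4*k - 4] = 4*k + 4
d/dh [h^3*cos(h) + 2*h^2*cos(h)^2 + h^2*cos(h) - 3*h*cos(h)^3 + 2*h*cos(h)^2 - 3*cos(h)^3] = -h^3*sin(h) - h^2*sin(h) - 2*h^2*sin(2*h) + 3*h^2*cos(h) + 9*h*sin(h)*cos(h)^2 - 2*h*sin(2*h) + 4*h*cos(h)^2 + 2*h*cos(h) + 9*sin(h)*cos(h)^2 - 3*cos(h)^3 + 2*cos(h)^2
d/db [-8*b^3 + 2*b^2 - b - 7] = -24*b^2 + 4*b - 1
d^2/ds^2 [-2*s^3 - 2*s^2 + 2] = -12*s - 4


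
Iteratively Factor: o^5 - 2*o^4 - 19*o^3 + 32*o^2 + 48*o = (o - 3)*(o^4 + o^3 - 16*o^2 - 16*o) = (o - 3)*(o + 1)*(o^3 - 16*o) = (o - 4)*(o - 3)*(o + 1)*(o^2 + 4*o) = (o - 4)*(o - 3)*(o + 1)*(o + 4)*(o)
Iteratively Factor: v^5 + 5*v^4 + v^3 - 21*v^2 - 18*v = (v + 1)*(v^4 + 4*v^3 - 3*v^2 - 18*v) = (v + 1)*(v + 3)*(v^3 + v^2 - 6*v) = v*(v + 1)*(v + 3)*(v^2 + v - 6) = v*(v + 1)*(v + 3)^2*(v - 2)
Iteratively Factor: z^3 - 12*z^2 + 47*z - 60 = (z - 5)*(z^2 - 7*z + 12) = (z - 5)*(z - 3)*(z - 4)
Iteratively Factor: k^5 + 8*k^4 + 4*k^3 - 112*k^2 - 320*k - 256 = (k + 4)*(k^4 + 4*k^3 - 12*k^2 - 64*k - 64) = (k + 4)^2*(k^3 - 12*k - 16) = (k - 4)*(k + 4)^2*(k^2 + 4*k + 4) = (k - 4)*(k + 2)*(k + 4)^2*(k + 2)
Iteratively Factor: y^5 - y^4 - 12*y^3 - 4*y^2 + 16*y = (y)*(y^4 - y^3 - 12*y^2 - 4*y + 16) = y*(y + 2)*(y^3 - 3*y^2 - 6*y + 8) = y*(y - 1)*(y + 2)*(y^2 - 2*y - 8) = y*(y - 4)*(y - 1)*(y + 2)*(y + 2)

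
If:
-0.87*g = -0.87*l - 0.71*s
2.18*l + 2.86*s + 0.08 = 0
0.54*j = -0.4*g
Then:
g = -0.495834651481599*s - 0.036697247706422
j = 0.367284927023406*s + 0.0271831464492015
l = -1.31192660550459*s - 0.036697247706422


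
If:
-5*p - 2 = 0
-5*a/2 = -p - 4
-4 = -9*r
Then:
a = 36/25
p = -2/5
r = 4/9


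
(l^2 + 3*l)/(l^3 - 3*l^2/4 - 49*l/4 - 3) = 4*l/(4*l^2 - 15*l - 4)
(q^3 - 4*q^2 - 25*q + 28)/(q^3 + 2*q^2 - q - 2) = (q^2 - 3*q - 28)/(q^2 + 3*q + 2)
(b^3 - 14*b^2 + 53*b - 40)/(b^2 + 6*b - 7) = (b^2 - 13*b + 40)/(b + 7)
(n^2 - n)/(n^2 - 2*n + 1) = n/(n - 1)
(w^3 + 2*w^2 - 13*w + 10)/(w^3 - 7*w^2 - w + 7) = (w^2 + 3*w - 10)/(w^2 - 6*w - 7)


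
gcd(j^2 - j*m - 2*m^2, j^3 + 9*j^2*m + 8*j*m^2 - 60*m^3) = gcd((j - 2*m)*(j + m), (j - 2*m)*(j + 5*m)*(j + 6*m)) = j - 2*m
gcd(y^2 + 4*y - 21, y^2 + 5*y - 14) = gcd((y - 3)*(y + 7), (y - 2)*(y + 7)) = y + 7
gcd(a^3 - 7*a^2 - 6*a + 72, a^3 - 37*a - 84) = a + 3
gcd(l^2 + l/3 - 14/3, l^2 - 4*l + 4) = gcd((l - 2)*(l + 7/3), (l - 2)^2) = l - 2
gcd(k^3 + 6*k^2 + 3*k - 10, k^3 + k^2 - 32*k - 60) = k^2 + 7*k + 10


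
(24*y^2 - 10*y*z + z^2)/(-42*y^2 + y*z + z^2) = (-4*y + z)/(7*y + z)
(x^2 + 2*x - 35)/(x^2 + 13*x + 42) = (x - 5)/(x + 6)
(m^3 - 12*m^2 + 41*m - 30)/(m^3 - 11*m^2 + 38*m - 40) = (m^2 - 7*m + 6)/(m^2 - 6*m + 8)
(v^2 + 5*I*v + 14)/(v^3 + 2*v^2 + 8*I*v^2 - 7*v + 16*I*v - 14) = (v - 2*I)/(v^2 + v*(2 + I) + 2*I)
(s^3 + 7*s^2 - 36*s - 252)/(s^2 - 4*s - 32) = (-s^3 - 7*s^2 + 36*s + 252)/(-s^2 + 4*s + 32)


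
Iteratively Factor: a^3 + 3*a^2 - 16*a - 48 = (a + 3)*(a^2 - 16) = (a - 4)*(a + 3)*(a + 4)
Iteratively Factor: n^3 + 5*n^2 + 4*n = (n)*(n^2 + 5*n + 4) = n*(n + 4)*(n + 1)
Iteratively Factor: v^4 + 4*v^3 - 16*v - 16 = (v + 2)*(v^3 + 2*v^2 - 4*v - 8) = (v + 2)^2*(v^2 - 4) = (v - 2)*(v + 2)^2*(v + 2)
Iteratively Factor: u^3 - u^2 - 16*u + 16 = (u + 4)*(u^2 - 5*u + 4) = (u - 4)*(u + 4)*(u - 1)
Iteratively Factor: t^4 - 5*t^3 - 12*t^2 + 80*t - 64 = (t + 4)*(t^3 - 9*t^2 + 24*t - 16) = (t - 4)*(t + 4)*(t^2 - 5*t + 4) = (t - 4)*(t - 1)*(t + 4)*(t - 4)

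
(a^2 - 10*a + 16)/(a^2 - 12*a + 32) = (a - 2)/(a - 4)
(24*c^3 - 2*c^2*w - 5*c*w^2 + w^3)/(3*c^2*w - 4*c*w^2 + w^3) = (-8*c^2 - 2*c*w + w^2)/(w*(-c + w))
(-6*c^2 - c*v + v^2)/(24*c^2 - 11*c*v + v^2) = (2*c + v)/(-8*c + v)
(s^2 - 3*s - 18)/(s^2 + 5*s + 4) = (s^2 - 3*s - 18)/(s^2 + 5*s + 4)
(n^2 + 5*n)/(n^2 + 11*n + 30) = n/(n + 6)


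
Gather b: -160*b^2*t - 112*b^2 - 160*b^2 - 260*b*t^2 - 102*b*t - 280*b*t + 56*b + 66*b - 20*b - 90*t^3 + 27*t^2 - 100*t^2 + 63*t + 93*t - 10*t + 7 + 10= b^2*(-160*t - 272) + b*(-260*t^2 - 382*t + 102) - 90*t^3 - 73*t^2 + 146*t + 17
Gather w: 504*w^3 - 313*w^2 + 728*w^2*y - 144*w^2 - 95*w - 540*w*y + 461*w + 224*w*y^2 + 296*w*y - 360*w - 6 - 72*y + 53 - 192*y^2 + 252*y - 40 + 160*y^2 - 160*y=504*w^3 + w^2*(728*y - 457) + w*(224*y^2 - 244*y + 6) - 32*y^2 + 20*y + 7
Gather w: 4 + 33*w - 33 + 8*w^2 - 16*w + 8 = 8*w^2 + 17*w - 21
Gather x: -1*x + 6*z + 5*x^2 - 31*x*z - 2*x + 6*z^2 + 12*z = 5*x^2 + x*(-31*z - 3) + 6*z^2 + 18*z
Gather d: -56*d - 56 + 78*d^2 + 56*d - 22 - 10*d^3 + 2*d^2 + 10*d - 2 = -10*d^3 + 80*d^2 + 10*d - 80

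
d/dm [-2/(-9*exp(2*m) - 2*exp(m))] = 4*(-9*exp(m) - 1)*exp(-m)/(9*exp(m) + 2)^2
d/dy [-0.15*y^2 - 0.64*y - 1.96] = -0.3*y - 0.64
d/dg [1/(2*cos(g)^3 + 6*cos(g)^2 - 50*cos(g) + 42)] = (3*cos(g)^2 + 6*cos(g) - 25)*sin(g)/(2*(cos(g)^3 + 3*cos(g)^2 - 25*cos(g) + 21)^2)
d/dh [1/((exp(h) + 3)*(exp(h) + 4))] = (-2*exp(h) - 7)*exp(h)/(exp(4*h) + 14*exp(3*h) + 73*exp(2*h) + 168*exp(h) + 144)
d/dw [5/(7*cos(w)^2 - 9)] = 140*sin(2*w)/(11 - 7*cos(2*w))^2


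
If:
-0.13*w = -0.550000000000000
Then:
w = 4.23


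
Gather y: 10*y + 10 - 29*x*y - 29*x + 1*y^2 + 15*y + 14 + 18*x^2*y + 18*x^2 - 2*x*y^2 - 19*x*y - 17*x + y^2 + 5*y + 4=18*x^2 - 46*x + y^2*(2 - 2*x) + y*(18*x^2 - 48*x + 30) + 28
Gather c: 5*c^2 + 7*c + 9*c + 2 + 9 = 5*c^2 + 16*c + 11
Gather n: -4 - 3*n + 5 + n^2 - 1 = n^2 - 3*n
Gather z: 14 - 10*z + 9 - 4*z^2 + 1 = -4*z^2 - 10*z + 24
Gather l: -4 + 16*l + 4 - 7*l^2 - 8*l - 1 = -7*l^2 + 8*l - 1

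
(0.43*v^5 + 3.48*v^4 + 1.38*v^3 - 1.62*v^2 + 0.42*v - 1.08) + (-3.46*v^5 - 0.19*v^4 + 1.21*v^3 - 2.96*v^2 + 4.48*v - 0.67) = -3.03*v^5 + 3.29*v^4 + 2.59*v^3 - 4.58*v^2 + 4.9*v - 1.75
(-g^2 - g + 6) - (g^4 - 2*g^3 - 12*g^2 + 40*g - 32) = -g^4 + 2*g^3 + 11*g^2 - 41*g + 38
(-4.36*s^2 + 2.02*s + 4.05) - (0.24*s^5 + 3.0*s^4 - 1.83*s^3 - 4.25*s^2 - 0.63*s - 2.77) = -0.24*s^5 - 3.0*s^4 + 1.83*s^3 - 0.11*s^2 + 2.65*s + 6.82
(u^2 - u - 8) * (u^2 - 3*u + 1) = u^4 - 4*u^3 - 4*u^2 + 23*u - 8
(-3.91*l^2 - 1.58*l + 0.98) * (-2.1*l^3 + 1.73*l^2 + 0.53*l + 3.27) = 8.211*l^5 - 3.4463*l^4 - 6.8637*l^3 - 11.9277*l^2 - 4.6472*l + 3.2046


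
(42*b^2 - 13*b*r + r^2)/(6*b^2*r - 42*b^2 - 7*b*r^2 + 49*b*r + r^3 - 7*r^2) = (-7*b + r)/(-b*r + 7*b + r^2 - 7*r)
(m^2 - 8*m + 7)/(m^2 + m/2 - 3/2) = 2*(m - 7)/(2*m + 3)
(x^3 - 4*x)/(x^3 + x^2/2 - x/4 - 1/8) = 8*x*(x^2 - 4)/(8*x^3 + 4*x^2 - 2*x - 1)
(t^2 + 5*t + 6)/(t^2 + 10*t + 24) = (t^2 + 5*t + 6)/(t^2 + 10*t + 24)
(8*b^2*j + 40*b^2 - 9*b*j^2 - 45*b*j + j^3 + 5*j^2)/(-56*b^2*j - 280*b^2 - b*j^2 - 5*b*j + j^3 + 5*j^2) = (-b + j)/(7*b + j)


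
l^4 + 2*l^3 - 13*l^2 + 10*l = l*(l - 2)*(l - 1)*(l + 5)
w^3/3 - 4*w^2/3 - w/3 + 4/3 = (w/3 + 1/3)*(w - 4)*(w - 1)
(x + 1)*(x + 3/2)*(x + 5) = x^3 + 15*x^2/2 + 14*x + 15/2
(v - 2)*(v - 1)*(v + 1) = v^3 - 2*v^2 - v + 2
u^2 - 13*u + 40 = (u - 8)*(u - 5)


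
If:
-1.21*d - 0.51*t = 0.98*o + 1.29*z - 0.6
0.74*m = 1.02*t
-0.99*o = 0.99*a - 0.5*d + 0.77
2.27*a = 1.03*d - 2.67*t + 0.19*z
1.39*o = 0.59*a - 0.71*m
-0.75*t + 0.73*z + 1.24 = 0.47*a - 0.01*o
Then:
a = 0.24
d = 1.71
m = 0.51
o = -0.16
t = 0.37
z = -1.16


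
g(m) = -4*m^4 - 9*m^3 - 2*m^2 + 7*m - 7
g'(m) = -16*m^3 - 27*m^2 - 4*m + 7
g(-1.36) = -11.26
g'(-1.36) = 2.75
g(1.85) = -104.73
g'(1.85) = -194.11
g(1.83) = -100.90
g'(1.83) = -188.80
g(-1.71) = -14.02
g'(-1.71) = 14.89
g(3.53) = -1024.19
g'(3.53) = -1047.36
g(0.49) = -5.34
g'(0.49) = -3.33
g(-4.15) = -613.69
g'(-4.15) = 702.17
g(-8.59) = -16288.88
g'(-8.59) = 8190.52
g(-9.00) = -19915.00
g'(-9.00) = 9520.00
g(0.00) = -7.00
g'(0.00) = 7.00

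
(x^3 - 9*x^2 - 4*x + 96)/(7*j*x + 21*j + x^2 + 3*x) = (x^2 - 12*x + 32)/(7*j + x)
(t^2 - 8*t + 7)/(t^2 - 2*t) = (t^2 - 8*t + 7)/(t*(t - 2))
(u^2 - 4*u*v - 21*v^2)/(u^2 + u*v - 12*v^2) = (u^2 - 4*u*v - 21*v^2)/(u^2 + u*v - 12*v^2)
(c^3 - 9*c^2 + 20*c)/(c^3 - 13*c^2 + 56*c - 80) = c/(c - 4)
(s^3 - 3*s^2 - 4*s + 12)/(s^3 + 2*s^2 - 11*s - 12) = (s^2 - 4)/(s^2 + 5*s + 4)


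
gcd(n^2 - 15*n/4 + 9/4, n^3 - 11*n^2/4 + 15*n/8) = 1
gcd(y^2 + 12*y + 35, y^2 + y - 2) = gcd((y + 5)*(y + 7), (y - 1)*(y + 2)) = 1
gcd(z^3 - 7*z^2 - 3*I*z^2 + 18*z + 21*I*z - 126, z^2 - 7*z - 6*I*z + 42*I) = z^2 + z*(-7 - 6*I) + 42*I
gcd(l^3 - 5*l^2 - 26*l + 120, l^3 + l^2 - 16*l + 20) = l + 5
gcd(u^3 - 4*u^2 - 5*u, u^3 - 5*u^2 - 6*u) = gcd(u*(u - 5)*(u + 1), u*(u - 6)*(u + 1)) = u^2 + u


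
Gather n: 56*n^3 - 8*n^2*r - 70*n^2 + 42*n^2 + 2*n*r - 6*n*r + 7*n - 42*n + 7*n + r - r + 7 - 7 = 56*n^3 + n^2*(-8*r - 28) + n*(-4*r - 28)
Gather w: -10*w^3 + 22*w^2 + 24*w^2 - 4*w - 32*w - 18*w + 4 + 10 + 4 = -10*w^3 + 46*w^2 - 54*w + 18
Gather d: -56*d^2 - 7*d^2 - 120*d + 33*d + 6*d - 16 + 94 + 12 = -63*d^2 - 81*d + 90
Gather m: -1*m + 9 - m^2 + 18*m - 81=-m^2 + 17*m - 72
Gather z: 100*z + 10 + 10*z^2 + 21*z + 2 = 10*z^2 + 121*z + 12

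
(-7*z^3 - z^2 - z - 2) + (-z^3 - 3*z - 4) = -8*z^3 - z^2 - 4*z - 6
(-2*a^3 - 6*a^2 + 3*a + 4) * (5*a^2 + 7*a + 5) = -10*a^5 - 44*a^4 - 37*a^3 + 11*a^2 + 43*a + 20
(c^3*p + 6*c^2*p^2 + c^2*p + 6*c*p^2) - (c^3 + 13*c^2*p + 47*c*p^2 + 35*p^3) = c^3*p - c^3 + 6*c^2*p^2 - 12*c^2*p - 41*c*p^2 - 35*p^3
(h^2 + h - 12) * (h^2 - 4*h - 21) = h^4 - 3*h^3 - 37*h^2 + 27*h + 252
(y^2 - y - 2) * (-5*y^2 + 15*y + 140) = -5*y^4 + 20*y^3 + 135*y^2 - 170*y - 280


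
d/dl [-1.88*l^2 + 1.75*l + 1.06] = 1.75 - 3.76*l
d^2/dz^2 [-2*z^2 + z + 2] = -4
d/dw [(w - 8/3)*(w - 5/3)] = 2*w - 13/3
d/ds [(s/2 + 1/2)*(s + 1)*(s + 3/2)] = (s + 1)*(3*s + 4)/2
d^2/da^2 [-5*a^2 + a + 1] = -10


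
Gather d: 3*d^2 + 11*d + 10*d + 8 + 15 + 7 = 3*d^2 + 21*d + 30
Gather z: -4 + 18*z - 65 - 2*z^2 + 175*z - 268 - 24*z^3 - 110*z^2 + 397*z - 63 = -24*z^3 - 112*z^2 + 590*z - 400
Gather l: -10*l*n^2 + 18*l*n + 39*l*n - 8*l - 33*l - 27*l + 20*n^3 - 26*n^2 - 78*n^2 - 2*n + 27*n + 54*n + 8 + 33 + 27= l*(-10*n^2 + 57*n - 68) + 20*n^3 - 104*n^2 + 79*n + 68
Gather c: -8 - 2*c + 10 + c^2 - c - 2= c^2 - 3*c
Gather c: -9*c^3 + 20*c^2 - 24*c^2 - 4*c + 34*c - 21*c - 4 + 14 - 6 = -9*c^3 - 4*c^2 + 9*c + 4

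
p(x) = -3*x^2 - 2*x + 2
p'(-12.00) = 70.00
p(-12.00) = -406.00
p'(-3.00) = 16.00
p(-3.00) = -19.00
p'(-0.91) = 3.46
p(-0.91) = 1.34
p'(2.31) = -15.86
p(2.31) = -18.63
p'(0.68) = -6.08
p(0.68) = -0.75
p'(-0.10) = -1.40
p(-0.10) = 2.17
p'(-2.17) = 11.02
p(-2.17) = -7.79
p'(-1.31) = 5.86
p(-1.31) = -0.53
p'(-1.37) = 6.22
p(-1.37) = -0.89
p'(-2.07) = 10.42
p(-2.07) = -6.71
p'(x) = -6*x - 2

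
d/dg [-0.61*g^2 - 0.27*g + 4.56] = -1.22*g - 0.27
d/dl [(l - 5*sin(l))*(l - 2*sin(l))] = -7*l*cos(l) + 2*l - 7*sin(l) + 10*sin(2*l)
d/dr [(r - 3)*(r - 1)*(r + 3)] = 3*r^2 - 2*r - 9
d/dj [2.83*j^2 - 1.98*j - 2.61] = 5.66*j - 1.98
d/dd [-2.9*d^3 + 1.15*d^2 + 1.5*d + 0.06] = -8.7*d^2 + 2.3*d + 1.5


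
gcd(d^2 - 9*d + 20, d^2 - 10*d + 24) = d - 4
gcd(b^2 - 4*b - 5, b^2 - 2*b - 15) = b - 5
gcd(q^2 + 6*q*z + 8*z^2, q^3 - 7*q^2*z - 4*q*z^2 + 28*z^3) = q + 2*z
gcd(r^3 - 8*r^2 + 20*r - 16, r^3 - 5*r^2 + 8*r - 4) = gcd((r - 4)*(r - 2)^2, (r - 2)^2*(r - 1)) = r^2 - 4*r + 4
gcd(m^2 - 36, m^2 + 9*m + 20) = 1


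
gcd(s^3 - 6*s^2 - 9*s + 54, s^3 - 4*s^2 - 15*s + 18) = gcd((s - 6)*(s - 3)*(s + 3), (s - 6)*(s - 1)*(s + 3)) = s^2 - 3*s - 18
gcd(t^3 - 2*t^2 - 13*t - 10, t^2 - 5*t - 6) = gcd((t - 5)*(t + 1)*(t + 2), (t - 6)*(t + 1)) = t + 1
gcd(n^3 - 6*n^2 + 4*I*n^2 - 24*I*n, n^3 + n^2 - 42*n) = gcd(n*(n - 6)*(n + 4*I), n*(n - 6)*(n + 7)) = n^2 - 6*n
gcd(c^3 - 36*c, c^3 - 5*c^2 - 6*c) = c^2 - 6*c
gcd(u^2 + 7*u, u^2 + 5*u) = u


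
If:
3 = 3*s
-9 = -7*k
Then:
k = 9/7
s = 1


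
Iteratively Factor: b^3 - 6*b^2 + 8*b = (b)*(b^2 - 6*b + 8) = b*(b - 4)*(b - 2)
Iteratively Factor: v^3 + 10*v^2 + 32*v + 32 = (v + 2)*(v^2 + 8*v + 16) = (v + 2)*(v + 4)*(v + 4)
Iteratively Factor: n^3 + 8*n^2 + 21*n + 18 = (n + 3)*(n^2 + 5*n + 6) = (n + 3)^2*(n + 2)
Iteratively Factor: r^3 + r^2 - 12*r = (r + 4)*(r^2 - 3*r) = r*(r + 4)*(r - 3)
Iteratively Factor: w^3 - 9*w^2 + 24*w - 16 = (w - 4)*(w^2 - 5*w + 4) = (w - 4)*(w - 1)*(w - 4)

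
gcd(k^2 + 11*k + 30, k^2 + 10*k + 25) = k + 5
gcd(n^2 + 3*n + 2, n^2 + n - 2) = n + 2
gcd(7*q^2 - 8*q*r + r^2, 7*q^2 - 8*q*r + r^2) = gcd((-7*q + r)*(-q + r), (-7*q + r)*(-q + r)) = 7*q^2 - 8*q*r + r^2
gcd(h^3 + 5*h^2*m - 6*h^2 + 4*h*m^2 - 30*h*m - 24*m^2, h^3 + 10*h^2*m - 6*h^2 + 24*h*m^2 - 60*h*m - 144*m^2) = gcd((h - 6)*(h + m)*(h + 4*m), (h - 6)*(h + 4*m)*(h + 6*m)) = h^2 + 4*h*m - 6*h - 24*m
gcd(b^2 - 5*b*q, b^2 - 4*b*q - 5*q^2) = -b + 5*q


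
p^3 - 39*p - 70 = (p - 7)*(p + 2)*(p + 5)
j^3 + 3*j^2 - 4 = (j - 1)*(j + 2)^2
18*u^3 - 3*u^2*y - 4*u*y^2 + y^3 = (-3*u + y)^2*(2*u + y)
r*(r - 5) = r^2 - 5*r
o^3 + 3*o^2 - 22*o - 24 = (o - 4)*(o + 1)*(o + 6)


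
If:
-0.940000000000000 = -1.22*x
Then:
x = 0.77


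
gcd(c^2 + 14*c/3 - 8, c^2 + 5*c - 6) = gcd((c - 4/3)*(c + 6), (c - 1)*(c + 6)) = c + 6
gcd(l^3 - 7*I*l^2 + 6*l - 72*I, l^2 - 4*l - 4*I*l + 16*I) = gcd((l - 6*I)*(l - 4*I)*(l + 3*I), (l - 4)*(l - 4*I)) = l - 4*I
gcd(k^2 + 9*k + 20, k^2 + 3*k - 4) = k + 4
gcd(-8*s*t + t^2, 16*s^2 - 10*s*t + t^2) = 8*s - t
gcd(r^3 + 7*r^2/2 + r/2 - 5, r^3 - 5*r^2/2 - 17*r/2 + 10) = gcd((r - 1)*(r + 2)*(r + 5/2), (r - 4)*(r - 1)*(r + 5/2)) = r^2 + 3*r/2 - 5/2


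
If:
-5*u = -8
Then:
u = 8/5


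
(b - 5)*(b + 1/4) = b^2 - 19*b/4 - 5/4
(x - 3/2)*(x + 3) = x^2 + 3*x/2 - 9/2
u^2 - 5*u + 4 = (u - 4)*(u - 1)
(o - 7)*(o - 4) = o^2 - 11*o + 28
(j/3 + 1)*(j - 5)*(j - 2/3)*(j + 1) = j^4/3 - 5*j^3/9 - 49*j^2/9 - 11*j/9 + 10/3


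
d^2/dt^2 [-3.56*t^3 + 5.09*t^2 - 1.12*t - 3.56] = 10.18 - 21.36*t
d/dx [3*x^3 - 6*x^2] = 3*x*(3*x - 4)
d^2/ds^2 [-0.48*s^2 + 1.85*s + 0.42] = -0.960000000000000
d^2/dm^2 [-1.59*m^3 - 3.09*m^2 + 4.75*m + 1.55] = -9.54*m - 6.18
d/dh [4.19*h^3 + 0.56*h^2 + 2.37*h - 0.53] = 12.57*h^2 + 1.12*h + 2.37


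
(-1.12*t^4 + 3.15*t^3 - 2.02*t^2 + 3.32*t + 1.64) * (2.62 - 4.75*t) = 5.32*t^5 - 17.8969*t^4 + 17.848*t^3 - 21.0624*t^2 + 0.9084*t + 4.2968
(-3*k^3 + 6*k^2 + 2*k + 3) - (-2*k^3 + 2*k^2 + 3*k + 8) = -k^3 + 4*k^2 - k - 5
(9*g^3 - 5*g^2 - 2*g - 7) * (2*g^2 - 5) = 18*g^5 - 10*g^4 - 49*g^3 + 11*g^2 + 10*g + 35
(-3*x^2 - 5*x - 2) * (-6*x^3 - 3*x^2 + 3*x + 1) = 18*x^5 + 39*x^4 + 18*x^3 - 12*x^2 - 11*x - 2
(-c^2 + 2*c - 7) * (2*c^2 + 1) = -2*c^4 + 4*c^3 - 15*c^2 + 2*c - 7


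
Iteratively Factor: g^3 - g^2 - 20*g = (g - 5)*(g^2 + 4*g) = (g - 5)*(g + 4)*(g)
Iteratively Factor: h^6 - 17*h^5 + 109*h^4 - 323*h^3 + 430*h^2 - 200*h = (h - 1)*(h^5 - 16*h^4 + 93*h^3 - 230*h^2 + 200*h) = (h - 4)*(h - 1)*(h^4 - 12*h^3 + 45*h^2 - 50*h) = (h - 4)*(h - 2)*(h - 1)*(h^3 - 10*h^2 + 25*h) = (h - 5)*(h - 4)*(h - 2)*(h - 1)*(h^2 - 5*h) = (h - 5)^2*(h - 4)*(h - 2)*(h - 1)*(h)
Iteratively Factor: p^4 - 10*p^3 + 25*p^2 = (p)*(p^3 - 10*p^2 + 25*p) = p*(p - 5)*(p^2 - 5*p) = p*(p - 5)^2*(p)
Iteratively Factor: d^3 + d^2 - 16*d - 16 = (d + 1)*(d^2 - 16) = (d - 4)*(d + 1)*(d + 4)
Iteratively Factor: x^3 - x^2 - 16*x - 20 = (x + 2)*(x^2 - 3*x - 10) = (x - 5)*(x + 2)*(x + 2)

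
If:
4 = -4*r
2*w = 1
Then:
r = -1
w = 1/2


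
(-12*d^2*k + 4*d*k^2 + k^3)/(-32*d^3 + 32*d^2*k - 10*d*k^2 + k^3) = k*(6*d + k)/(16*d^2 - 8*d*k + k^2)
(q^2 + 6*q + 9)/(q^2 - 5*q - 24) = (q + 3)/(q - 8)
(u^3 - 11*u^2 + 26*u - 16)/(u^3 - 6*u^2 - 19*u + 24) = (u - 2)/(u + 3)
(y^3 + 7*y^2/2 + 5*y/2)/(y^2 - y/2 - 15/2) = y*(y + 1)/(y - 3)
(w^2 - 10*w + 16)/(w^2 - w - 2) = (w - 8)/(w + 1)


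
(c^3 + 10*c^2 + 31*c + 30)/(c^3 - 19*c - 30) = (c + 5)/(c - 5)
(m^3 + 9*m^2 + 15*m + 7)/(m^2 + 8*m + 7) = m + 1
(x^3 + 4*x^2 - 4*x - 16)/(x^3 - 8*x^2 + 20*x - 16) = (x^2 + 6*x + 8)/(x^2 - 6*x + 8)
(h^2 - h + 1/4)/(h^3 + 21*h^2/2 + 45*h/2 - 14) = (h - 1/2)/(h^2 + 11*h + 28)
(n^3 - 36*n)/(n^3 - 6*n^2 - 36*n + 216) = n/(n - 6)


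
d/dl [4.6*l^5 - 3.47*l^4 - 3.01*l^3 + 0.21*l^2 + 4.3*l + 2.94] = 23.0*l^4 - 13.88*l^3 - 9.03*l^2 + 0.42*l + 4.3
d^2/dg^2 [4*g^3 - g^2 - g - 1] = 24*g - 2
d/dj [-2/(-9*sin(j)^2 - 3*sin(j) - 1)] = -6*(6*sin(j) + 1)*cos(j)/(9*sin(j)^2 + 3*sin(j) + 1)^2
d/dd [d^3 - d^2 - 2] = d*(3*d - 2)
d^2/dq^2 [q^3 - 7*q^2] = 6*q - 14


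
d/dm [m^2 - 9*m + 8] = 2*m - 9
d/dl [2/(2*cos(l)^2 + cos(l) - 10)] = 2*(4*cos(l) + 1)*sin(l)/(cos(l) + cos(2*l) - 9)^2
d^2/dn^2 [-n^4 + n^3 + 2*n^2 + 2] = -12*n^2 + 6*n + 4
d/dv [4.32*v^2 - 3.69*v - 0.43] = 8.64*v - 3.69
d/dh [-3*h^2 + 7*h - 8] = 7 - 6*h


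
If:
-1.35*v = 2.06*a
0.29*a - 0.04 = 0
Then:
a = 0.14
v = -0.21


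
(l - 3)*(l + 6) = l^2 + 3*l - 18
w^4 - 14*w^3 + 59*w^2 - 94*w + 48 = (w - 8)*(w - 3)*(w - 2)*(w - 1)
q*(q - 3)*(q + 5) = q^3 + 2*q^2 - 15*q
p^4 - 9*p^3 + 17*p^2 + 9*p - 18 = (p - 6)*(p - 3)*(p - 1)*(p + 1)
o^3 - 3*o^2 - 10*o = o*(o - 5)*(o + 2)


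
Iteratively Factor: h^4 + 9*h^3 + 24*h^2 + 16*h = (h + 1)*(h^3 + 8*h^2 + 16*h) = (h + 1)*(h + 4)*(h^2 + 4*h) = h*(h + 1)*(h + 4)*(h + 4)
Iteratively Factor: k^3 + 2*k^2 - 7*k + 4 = (k + 4)*(k^2 - 2*k + 1) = (k - 1)*(k + 4)*(k - 1)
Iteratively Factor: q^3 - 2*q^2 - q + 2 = (q - 1)*(q^2 - q - 2) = (q - 1)*(q + 1)*(q - 2)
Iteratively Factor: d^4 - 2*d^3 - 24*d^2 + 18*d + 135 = (d + 3)*(d^3 - 5*d^2 - 9*d + 45) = (d - 3)*(d + 3)*(d^2 - 2*d - 15) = (d - 3)*(d + 3)^2*(d - 5)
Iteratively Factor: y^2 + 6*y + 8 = (y + 2)*(y + 4)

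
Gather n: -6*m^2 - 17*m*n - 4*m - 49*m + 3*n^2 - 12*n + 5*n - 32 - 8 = -6*m^2 - 53*m + 3*n^2 + n*(-17*m - 7) - 40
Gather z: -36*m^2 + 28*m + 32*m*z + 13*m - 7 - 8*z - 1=-36*m^2 + 41*m + z*(32*m - 8) - 8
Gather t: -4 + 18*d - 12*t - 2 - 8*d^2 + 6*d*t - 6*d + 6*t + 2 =-8*d^2 + 12*d + t*(6*d - 6) - 4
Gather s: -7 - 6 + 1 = -12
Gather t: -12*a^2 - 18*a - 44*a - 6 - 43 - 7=-12*a^2 - 62*a - 56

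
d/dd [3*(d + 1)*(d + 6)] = 6*d + 21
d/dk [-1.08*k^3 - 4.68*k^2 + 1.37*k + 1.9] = -3.24*k^2 - 9.36*k + 1.37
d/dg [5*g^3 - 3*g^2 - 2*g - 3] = 15*g^2 - 6*g - 2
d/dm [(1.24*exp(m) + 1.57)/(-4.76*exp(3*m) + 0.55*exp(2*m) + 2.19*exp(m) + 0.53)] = (11.8048*exp(3*m) + 21.7376*exp(2*m) - 1.727*exp(m) - 2.7811)*exp(m)/(22.6576*exp(6*m) - 5.236*exp(5*m) - 20.5463*exp(4*m) - 2.6366*exp(3*m) + 5.3791*exp(2*m) + 2.3214*exp(m) + 0.2809)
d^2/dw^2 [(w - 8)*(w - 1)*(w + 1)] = 6*w - 16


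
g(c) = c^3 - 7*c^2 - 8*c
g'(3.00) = -23.00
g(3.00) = -60.00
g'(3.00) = -23.00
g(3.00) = -60.00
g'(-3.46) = 76.35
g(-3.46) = -97.54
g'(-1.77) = 26.18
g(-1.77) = -13.32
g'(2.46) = -24.29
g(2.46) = -47.15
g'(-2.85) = 56.27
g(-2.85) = -57.21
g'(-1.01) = 9.20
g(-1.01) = -0.09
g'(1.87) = -23.69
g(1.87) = -32.90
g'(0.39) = -13.00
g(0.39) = -4.13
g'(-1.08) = 10.62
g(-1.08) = -0.78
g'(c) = 3*c^2 - 14*c - 8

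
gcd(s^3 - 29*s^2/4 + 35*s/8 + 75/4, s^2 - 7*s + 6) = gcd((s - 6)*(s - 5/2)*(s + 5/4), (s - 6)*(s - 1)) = s - 6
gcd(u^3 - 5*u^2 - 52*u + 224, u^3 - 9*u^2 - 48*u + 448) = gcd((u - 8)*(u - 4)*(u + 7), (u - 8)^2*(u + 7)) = u^2 - u - 56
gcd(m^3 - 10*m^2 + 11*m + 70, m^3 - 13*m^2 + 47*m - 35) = m^2 - 12*m + 35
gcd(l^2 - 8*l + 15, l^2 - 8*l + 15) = l^2 - 8*l + 15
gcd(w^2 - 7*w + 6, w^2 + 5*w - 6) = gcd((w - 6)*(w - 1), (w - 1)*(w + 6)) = w - 1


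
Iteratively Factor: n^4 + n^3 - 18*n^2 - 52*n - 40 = (n + 2)*(n^3 - n^2 - 16*n - 20) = (n + 2)^2*(n^2 - 3*n - 10) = (n - 5)*(n + 2)^2*(n + 2)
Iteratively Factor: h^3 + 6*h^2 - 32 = (h - 2)*(h^2 + 8*h + 16) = (h - 2)*(h + 4)*(h + 4)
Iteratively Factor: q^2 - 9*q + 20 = (q - 5)*(q - 4)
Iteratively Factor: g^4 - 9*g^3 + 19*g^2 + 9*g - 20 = (g - 4)*(g^3 - 5*g^2 - g + 5) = (g - 5)*(g - 4)*(g^2 - 1) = (g - 5)*(g - 4)*(g + 1)*(g - 1)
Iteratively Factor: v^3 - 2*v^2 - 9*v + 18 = (v - 2)*(v^2 - 9) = (v - 2)*(v + 3)*(v - 3)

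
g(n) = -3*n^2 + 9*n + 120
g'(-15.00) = 99.00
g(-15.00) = -690.00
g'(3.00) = -9.00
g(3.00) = 120.00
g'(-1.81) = 19.86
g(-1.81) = 93.88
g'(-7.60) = 54.60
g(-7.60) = -121.68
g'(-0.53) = 12.18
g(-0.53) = 114.39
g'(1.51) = -0.06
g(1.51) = 126.75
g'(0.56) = 5.64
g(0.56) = 124.10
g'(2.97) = -8.82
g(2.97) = 120.27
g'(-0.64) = 12.84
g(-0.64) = 113.01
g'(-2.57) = 24.42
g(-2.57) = 77.06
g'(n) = 9 - 6*n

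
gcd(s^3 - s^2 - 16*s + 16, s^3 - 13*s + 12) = s^2 + 3*s - 4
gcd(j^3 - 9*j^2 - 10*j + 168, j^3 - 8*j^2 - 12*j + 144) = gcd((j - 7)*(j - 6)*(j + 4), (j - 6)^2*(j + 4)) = j^2 - 2*j - 24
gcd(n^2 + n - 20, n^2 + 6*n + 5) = n + 5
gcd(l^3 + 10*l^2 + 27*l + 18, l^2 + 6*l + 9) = l + 3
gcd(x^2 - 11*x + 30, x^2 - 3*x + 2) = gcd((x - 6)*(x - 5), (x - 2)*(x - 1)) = 1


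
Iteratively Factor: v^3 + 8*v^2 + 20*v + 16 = (v + 2)*(v^2 + 6*v + 8) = (v + 2)^2*(v + 4)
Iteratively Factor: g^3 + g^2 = (g)*(g^2 + g) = g^2*(g + 1)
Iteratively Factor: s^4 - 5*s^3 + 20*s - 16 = (s - 2)*(s^3 - 3*s^2 - 6*s + 8) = (s - 4)*(s - 2)*(s^2 + s - 2) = (s - 4)*(s - 2)*(s + 2)*(s - 1)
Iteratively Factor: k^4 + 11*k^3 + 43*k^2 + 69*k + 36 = (k + 3)*(k^3 + 8*k^2 + 19*k + 12) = (k + 1)*(k + 3)*(k^2 + 7*k + 12) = (k + 1)*(k + 3)*(k + 4)*(k + 3)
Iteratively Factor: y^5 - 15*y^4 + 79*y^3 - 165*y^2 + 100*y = (y - 4)*(y^4 - 11*y^3 + 35*y^2 - 25*y) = (y - 5)*(y - 4)*(y^3 - 6*y^2 + 5*y) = (y - 5)*(y - 4)*(y - 1)*(y^2 - 5*y) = y*(y - 5)*(y - 4)*(y - 1)*(y - 5)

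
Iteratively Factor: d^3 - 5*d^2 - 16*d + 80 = (d - 4)*(d^2 - d - 20) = (d - 5)*(d - 4)*(d + 4)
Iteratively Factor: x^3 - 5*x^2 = (x)*(x^2 - 5*x) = x^2*(x - 5)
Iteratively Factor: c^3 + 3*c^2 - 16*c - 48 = (c + 4)*(c^2 - c - 12) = (c + 3)*(c + 4)*(c - 4)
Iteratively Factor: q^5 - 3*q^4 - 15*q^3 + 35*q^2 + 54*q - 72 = (q + 2)*(q^4 - 5*q^3 - 5*q^2 + 45*q - 36) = (q + 2)*(q + 3)*(q^3 - 8*q^2 + 19*q - 12) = (q - 3)*(q + 2)*(q + 3)*(q^2 - 5*q + 4) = (q - 4)*(q - 3)*(q + 2)*(q + 3)*(q - 1)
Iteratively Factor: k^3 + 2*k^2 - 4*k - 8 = (k + 2)*(k^2 - 4) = (k + 2)^2*(k - 2)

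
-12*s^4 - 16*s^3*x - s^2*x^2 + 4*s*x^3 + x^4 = (-2*s + x)*(s + x)*(2*s + x)*(3*s + x)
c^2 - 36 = (c - 6)*(c + 6)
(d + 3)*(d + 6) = d^2 + 9*d + 18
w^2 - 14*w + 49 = (w - 7)^2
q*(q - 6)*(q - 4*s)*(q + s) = q^4 - 3*q^3*s - 6*q^3 - 4*q^2*s^2 + 18*q^2*s + 24*q*s^2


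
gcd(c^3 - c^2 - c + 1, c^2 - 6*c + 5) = c - 1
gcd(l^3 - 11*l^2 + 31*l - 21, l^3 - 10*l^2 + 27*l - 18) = l^2 - 4*l + 3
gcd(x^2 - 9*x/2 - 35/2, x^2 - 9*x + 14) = x - 7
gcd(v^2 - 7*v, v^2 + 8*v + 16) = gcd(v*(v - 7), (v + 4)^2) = 1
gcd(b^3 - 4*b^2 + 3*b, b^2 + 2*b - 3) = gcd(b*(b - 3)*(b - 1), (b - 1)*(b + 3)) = b - 1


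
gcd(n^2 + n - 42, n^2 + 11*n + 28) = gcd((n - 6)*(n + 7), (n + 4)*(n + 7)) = n + 7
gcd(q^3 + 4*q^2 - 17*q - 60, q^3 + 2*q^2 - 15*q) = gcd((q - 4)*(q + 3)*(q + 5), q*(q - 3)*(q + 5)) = q + 5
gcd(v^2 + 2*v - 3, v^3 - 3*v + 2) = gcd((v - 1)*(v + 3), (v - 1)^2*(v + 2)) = v - 1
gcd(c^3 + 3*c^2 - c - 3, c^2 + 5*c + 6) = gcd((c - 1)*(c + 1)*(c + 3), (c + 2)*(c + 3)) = c + 3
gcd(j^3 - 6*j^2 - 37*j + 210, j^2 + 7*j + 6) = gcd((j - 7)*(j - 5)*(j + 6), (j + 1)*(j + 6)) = j + 6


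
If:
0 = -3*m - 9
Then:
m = -3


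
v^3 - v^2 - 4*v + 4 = (v - 2)*(v - 1)*(v + 2)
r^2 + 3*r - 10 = (r - 2)*(r + 5)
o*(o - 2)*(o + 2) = o^3 - 4*o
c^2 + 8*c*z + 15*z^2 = (c + 3*z)*(c + 5*z)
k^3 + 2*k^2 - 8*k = k*(k - 2)*(k + 4)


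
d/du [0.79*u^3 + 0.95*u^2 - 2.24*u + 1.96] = 2.37*u^2 + 1.9*u - 2.24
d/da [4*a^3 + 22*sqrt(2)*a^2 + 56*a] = 12*a^2 + 44*sqrt(2)*a + 56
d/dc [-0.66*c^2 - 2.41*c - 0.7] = -1.32*c - 2.41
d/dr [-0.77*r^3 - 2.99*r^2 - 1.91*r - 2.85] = -2.31*r^2 - 5.98*r - 1.91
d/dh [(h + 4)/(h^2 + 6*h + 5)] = (h^2 + 6*h - 2*(h + 3)*(h + 4) + 5)/(h^2 + 6*h + 5)^2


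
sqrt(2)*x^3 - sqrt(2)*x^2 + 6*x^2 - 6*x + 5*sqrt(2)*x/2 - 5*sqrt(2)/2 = (x - 1)*(x + 5*sqrt(2)/2)*(sqrt(2)*x + 1)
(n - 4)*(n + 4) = n^2 - 16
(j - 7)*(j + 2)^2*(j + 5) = j^4 + 2*j^3 - 39*j^2 - 148*j - 140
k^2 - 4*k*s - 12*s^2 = (k - 6*s)*(k + 2*s)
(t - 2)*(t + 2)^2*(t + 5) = t^4 + 7*t^3 + 6*t^2 - 28*t - 40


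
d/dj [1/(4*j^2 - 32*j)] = (4 - j)/(2*j^2*(j - 8)^2)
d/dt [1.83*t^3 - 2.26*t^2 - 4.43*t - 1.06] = 5.49*t^2 - 4.52*t - 4.43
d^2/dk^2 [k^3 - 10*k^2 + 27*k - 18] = 6*k - 20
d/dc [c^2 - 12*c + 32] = 2*c - 12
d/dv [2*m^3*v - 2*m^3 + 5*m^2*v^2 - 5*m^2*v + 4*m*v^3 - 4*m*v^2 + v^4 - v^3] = 2*m^3 + 10*m^2*v - 5*m^2 + 12*m*v^2 - 8*m*v + 4*v^3 - 3*v^2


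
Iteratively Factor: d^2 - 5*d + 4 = (d - 4)*(d - 1)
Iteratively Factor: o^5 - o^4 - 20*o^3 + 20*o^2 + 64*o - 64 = (o - 1)*(o^4 - 20*o^2 + 64) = (o - 2)*(o - 1)*(o^3 + 2*o^2 - 16*o - 32) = (o - 2)*(o - 1)*(o + 2)*(o^2 - 16) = (o - 4)*(o - 2)*(o - 1)*(o + 2)*(o + 4)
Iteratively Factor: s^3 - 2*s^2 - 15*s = (s)*(s^2 - 2*s - 15) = s*(s - 5)*(s + 3)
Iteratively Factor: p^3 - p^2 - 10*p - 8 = (p + 1)*(p^2 - 2*p - 8) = (p - 4)*(p + 1)*(p + 2)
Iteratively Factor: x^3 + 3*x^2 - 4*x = (x)*(x^2 + 3*x - 4) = x*(x + 4)*(x - 1)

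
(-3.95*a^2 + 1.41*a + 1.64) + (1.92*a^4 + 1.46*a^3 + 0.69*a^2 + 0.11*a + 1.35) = 1.92*a^4 + 1.46*a^3 - 3.26*a^2 + 1.52*a + 2.99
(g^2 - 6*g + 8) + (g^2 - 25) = 2*g^2 - 6*g - 17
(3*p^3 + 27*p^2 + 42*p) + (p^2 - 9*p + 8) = 3*p^3 + 28*p^2 + 33*p + 8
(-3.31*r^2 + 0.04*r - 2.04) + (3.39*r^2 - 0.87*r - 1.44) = 0.0800000000000001*r^2 - 0.83*r - 3.48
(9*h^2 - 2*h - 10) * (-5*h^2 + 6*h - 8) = -45*h^4 + 64*h^3 - 34*h^2 - 44*h + 80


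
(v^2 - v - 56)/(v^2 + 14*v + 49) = (v - 8)/(v + 7)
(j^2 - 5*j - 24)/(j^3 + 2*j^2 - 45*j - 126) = (j - 8)/(j^2 - j - 42)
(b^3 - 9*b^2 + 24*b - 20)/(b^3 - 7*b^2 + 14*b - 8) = (b^2 - 7*b + 10)/(b^2 - 5*b + 4)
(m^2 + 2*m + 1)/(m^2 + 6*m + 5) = (m + 1)/(m + 5)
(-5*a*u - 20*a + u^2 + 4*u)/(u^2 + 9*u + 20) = (-5*a + u)/(u + 5)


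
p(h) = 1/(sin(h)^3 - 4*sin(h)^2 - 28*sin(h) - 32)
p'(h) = (-3*sin(h)^2*cos(h) + 8*sin(h)*cos(h) + 28*cos(h))/(sin(h)^3 - 4*sin(h)^2 - 28*sin(h) - 32)^2 = (14 - 3*sin(h))*cos(h)/((sin(h) - 8)^2*(sin(h) + 2)^3)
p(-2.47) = -0.06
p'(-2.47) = -0.06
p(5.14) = -0.09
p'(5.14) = 0.07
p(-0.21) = -0.04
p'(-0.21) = 0.04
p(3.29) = -0.04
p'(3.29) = -0.03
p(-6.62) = -0.04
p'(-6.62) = 0.04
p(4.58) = -0.11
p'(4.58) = -0.03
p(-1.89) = -0.10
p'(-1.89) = -0.06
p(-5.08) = -0.02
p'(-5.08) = 0.00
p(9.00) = -0.02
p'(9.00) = -0.01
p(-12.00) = -0.02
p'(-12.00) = 0.01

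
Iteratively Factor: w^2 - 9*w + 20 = (w - 5)*(w - 4)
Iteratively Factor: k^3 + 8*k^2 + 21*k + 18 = (k + 2)*(k^2 + 6*k + 9) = (k + 2)*(k + 3)*(k + 3)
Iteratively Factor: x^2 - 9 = (x + 3)*(x - 3)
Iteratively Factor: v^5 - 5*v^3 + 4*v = (v + 1)*(v^4 - v^3 - 4*v^2 + 4*v) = (v - 1)*(v + 1)*(v^3 - 4*v) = (v - 1)*(v + 1)*(v + 2)*(v^2 - 2*v) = v*(v - 1)*(v + 1)*(v + 2)*(v - 2)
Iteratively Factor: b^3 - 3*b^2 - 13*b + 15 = (b + 3)*(b^2 - 6*b + 5) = (b - 1)*(b + 3)*(b - 5)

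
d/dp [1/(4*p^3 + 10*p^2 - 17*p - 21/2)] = 4*(-12*p^2 - 20*p + 17)/(8*p^3 + 20*p^2 - 34*p - 21)^2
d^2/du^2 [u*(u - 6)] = 2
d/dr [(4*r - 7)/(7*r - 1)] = 45/(7*r - 1)^2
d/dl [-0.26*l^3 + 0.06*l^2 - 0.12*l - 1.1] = -0.78*l^2 + 0.12*l - 0.12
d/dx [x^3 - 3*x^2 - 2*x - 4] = 3*x^2 - 6*x - 2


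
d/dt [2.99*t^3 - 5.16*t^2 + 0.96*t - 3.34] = 8.97*t^2 - 10.32*t + 0.96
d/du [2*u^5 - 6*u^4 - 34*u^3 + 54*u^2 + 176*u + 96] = 10*u^4 - 24*u^3 - 102*u^2 + 108*u + 176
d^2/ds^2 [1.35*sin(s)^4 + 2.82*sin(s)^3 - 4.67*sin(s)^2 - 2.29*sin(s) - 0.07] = -21.6*sin(s)^4 - 25.38*sin(s)^3 + 34.88*sin(s)^2 + 19.21*sin(s) - 9.34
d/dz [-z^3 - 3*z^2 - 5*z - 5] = -3*z^2 - 6*z - 5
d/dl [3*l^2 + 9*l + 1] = 6*l + 9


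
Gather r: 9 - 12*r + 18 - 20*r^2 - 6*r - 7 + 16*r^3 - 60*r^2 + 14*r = 16*r^3 - 80*r^2 - 4*r + 20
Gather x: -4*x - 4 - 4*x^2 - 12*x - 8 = -4*x^2 - 16*x - 12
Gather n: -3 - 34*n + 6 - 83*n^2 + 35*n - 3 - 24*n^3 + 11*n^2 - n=-24*n^3 - 72*n^2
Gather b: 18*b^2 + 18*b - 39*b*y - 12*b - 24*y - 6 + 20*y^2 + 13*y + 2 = 18*b^2 + b*(6 - 39*y) + 20*y^2 - 11*y - 4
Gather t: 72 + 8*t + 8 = 8*t + 80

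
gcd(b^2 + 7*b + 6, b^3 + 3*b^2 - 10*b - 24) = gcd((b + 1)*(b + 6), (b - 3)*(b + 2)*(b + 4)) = 1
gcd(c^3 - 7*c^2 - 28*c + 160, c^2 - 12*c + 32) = c^2 - 12*c + 32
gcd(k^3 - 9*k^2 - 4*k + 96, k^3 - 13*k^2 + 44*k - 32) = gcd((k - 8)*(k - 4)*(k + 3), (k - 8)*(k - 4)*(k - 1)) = k^2 - 12*k + 32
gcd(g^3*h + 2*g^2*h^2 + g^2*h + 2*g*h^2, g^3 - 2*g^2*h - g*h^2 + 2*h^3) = 1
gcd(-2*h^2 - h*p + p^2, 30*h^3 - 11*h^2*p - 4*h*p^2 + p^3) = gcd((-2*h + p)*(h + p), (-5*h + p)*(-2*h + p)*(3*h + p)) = -2*h + p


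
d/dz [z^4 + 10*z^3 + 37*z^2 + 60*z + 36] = 4*z^3 + 30*z^2 + 74*z + 60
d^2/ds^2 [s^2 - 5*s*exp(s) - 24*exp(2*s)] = -5*s*exp(s) - 96*exp(2*s) - 10*exp(s) + 2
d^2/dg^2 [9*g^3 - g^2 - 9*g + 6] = 54*g - 2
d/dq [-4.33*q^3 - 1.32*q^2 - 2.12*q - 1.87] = -12.99*q^2 - 2.64*q - 2.12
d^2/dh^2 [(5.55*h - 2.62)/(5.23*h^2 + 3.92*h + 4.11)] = ((5.55*h - 2.62)*(10.46*h + 3.92)*(20.92*h + 7.84) - (174.159*h + 16.1068)*(5.23*h^2 + 3.92*h + 4.11))/(5.23*h^2 + 3.92*h + 4.11)^3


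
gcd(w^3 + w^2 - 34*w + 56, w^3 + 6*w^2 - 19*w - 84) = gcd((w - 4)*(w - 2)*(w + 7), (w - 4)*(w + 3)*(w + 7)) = w^2 + 3*w - 28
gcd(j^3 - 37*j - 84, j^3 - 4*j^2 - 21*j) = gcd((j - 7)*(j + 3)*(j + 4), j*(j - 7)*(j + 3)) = j^2 - 4*j - 21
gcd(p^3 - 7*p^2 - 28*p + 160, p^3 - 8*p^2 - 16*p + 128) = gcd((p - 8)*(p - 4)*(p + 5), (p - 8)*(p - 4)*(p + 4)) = p^2 - 12*p + 32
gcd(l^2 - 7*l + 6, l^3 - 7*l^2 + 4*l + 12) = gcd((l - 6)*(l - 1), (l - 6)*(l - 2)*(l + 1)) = l - 6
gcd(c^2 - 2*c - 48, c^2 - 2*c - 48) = c^2 - 2*c - 48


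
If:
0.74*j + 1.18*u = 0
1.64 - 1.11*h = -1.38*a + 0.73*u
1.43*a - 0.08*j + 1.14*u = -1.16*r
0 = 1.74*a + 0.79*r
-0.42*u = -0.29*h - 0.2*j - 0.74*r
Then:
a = 0.20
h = 1.61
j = -0.29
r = -0.45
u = 0.18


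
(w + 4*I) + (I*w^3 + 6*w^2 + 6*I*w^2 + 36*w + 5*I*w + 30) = I*w^3 + 6*w^2 + 6*I*w^2 + 37*w + 5*I*w + 30 + 4*I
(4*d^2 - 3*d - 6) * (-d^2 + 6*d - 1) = -4*d^4 + 27*d^3 - 16*d^2 - 33*d + 6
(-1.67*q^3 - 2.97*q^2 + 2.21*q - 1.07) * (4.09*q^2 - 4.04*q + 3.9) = -6.8303*q^5 - 5.4005*q^4 + 14.5247*q^3 - 24.8877*q^2 + 12.9418*q - 4.173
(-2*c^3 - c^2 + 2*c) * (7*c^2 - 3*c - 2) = -14*c^5 - c^4 + 21*c^3 - 4*c^2 - 4*c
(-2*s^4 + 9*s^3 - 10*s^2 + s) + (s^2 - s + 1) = -2*s^4 + 9*s^3 - 9*s^2 + 1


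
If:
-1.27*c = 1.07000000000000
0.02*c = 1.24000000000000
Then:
No Solution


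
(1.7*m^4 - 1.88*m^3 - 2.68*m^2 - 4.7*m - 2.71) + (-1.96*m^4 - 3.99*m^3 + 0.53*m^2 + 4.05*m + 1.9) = -0.26*m^4 - 5.87*m^3 - 2.15*m^2 - 0.65*m - 0.81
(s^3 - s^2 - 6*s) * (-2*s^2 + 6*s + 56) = -2*s^5 + 8*s^4 + 62*s^3 - 92*s^2 - 336*s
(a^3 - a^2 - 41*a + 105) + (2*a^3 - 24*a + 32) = 3*a^3 - a^2 - 65*a + 137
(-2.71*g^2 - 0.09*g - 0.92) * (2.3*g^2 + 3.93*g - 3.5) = -6.233*g^4 - 10.8573*g^3 + 7.0153*g^2 - 3.3006*g + 3.22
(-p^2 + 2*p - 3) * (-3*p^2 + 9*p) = 3*p^4 - 15*p^3 + 27*p^2 - 27*p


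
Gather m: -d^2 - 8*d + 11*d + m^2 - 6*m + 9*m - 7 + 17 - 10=-d^2 + 3*d + m^2 + 3*m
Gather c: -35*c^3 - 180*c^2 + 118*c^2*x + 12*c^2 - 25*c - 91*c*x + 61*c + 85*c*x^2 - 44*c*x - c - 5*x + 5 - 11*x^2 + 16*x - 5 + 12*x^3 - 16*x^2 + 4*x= -35*c^3 + c^2*(118*x - 168) + c*(85*x^2 - 135*x + 35) + 12*x^3 - 27*x^2 + 15*x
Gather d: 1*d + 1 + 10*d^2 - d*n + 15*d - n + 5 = 10*d^2 + d*(16 - n) - n + 6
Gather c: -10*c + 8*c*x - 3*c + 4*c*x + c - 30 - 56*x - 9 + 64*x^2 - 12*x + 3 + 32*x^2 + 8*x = c*(12*x - 12) + 96*x^2 - 60*x - 36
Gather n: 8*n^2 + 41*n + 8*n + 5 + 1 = 8*n^2 + 49*n + 6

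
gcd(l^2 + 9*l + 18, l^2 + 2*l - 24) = l + 6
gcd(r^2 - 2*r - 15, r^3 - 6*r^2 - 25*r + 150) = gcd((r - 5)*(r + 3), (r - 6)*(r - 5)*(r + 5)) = r - 5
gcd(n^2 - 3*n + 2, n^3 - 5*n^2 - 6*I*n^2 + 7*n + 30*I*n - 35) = 1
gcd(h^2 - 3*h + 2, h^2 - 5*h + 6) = h - 2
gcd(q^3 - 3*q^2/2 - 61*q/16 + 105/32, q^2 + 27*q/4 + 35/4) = q + 7/4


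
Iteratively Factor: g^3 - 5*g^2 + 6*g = (g)*(g^2 - 5*g + 6) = g*(g - 3)*(g - 2)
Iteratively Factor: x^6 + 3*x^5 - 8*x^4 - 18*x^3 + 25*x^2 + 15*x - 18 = (x + 1)*(x^5 + 2*x^4 - 10*x^3 - 8*x^2 + 33*x - 18) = (x - 1)*(x + 1)*(x^4 + 3*x^3 - 7*x^2 - 15*x + 18) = (x - 1)*(x + 1)*(x + 3)*(x^3 - 7*x + 6) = (x - 2)*(x - 1)*(x + 1)*(x + 3)*(x^2 + 2*x - 3) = (x - 2)*(x - 1)^2*(x + 1)*(x + 3)*(x + 3)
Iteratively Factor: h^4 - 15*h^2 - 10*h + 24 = (h + 3)*(h^3 - 3*h^2 - 6*h + 8) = (h - 4)*(h + 3)*(h^2 + h - 2) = (h - 4)*(h - 1)*(h + 3)*(h + 2)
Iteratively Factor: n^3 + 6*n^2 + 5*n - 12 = (n - 1)*(n^2 + 7*n + 12) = (n - 1)*(n + 3)*(n + 4)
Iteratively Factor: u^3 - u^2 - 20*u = (u + 4)*(u^2 - 5*u) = u*(u + 4)*(u - 5)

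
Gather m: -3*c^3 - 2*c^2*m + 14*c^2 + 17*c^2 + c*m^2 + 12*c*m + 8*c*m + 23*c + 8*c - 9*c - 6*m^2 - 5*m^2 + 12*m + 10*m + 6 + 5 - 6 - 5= -3*c^3 + 31*c^2 + 22*c + m^2*(c - 11) + m*(-2*c^2 + 20*c + 22)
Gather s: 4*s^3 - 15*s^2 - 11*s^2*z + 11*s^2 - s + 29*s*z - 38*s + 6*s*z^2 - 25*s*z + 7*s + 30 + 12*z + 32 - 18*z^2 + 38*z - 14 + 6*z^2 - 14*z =4*s^3 + s^2*(-11*z - 4) + s*(6*z^2 + 4*z - 32) - 12*z^2 + 36*z + 48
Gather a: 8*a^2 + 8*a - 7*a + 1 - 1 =8*a^2 + a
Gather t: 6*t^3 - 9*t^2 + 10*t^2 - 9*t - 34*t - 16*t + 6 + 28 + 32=6*t^3 + t^2 - 59*t + 66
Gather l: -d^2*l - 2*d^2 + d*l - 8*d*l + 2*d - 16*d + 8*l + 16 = -2*d^2 - 14*d + l*(-d^2 - 7*d + 8) + 16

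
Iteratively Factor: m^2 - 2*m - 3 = (m - 3)*(m + 1)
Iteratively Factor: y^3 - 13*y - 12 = (y + 3)*(y^2 - 3*y - 4) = (y + 1)*(y + 3)*(y - 4)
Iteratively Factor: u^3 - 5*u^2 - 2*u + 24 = (u - 4)*(u^2 - u - 6) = (u - 4)*(u - 3)*(u + 2)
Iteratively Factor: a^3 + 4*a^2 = (a + 4)*(a^2) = a*(a + 4)*(a)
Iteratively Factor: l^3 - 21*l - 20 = (l + 1)*(l^2 - l - 20) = (l + 1)*(l + 4)*(l - 5)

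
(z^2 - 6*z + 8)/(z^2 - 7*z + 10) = (z - 4)/(z - 5)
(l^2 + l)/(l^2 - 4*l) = (l + 1)/(l - 4)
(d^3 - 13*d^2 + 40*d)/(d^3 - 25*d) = (d - 8)/(d + 5)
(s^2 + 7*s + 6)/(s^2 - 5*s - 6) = (s + 6)/(s - 6)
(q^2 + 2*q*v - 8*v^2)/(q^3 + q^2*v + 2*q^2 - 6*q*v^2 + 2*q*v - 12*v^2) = (q + 4*v)/(q^2 + 3*q*v + 2*q + 6*v)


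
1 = 1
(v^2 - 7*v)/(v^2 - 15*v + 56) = v/(v - 8)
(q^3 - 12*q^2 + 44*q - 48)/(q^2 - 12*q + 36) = (q^2 - 6*q + 8)/(q - 6)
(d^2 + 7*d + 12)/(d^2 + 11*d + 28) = (d + 3)/(d + 7)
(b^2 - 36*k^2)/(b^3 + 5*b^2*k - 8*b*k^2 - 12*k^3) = (b - 6*k)/(b^2 - b*k - 2*k^2)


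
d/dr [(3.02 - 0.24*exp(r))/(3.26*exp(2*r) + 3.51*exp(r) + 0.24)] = (0.7824*exp(2*r) - 19.6904*exp(r) - 10.6578)*exp(r)/(10.6276*exp(4*r) + 22.8852*exp(3*r) + 13.8849*exp(2*r) + 1.6848*exp(r) + 0.0576)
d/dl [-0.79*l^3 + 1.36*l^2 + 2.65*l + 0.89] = -2.37*l^2 + 2.72*l + 2.65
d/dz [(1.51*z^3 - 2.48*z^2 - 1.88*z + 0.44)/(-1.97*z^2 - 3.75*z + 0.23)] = (-2.9747*z^4 - 11.325*z^3 + 6.6383*z^2 + 0.5928*z + 1.2176)/(3.8809*z^4 + 14.775*z^3 + 13.1563*z^2 - 1.725*z + 0.0529)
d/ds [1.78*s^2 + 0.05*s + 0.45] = 3.56*s + 0.05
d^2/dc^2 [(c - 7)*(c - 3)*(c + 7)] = 6*c - 6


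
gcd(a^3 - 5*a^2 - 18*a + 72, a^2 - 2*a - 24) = a^2 - 2*a - 24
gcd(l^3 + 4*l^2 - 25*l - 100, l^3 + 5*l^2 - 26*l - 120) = l^2 - l - 20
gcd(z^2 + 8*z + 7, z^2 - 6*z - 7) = z + 1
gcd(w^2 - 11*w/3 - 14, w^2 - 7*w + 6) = w - 6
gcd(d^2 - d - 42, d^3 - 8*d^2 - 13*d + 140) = d - 7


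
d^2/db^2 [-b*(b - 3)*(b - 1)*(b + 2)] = -12*b^2 + 12*b + 10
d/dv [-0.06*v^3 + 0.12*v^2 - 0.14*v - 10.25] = -0.18*v^2 + 0.24*v - 0.14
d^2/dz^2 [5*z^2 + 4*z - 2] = 10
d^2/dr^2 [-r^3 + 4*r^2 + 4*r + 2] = 8 - 6*r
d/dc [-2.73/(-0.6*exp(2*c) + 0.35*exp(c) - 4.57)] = (0.9555 - 3.276*exp(c))*exp(c)/(0.6*exp(2*c) - 0.35*exp(c) + 4.57)^2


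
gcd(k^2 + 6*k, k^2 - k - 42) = k + 6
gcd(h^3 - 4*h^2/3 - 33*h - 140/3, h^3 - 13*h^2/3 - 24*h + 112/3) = h^2 - 3*h - 28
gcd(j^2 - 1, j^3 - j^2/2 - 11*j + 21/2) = j - 1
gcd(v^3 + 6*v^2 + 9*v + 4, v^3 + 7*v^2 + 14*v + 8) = v^2 + 5*v + 4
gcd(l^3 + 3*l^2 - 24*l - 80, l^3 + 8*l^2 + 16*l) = l^2 + 8*l + 16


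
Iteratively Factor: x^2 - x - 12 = (x - 4)*(x + 3)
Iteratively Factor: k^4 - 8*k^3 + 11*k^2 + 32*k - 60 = (k - 3)*(k^3 - 5*k^2 - 4*k + 20) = (k - 3)*(k - 2)*(k^2 - 3*k - 10) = (k - 5)*(k - 3)*(k - 2)*(k + 2)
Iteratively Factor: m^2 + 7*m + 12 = (m + 4)*(m + 3)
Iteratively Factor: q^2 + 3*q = (q)*(q + 3)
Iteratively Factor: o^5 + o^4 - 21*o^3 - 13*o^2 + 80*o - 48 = (o + 3)*(o^4 - 2*o^3 - 15*o^2 + 32*o - 16) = (o + 3)*(o + 4)*(o^3 - 6*o^2 + 9*o - 4) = (o - 1)*(o + 3)*(o + 4)*(o^2 - 5*o + 4) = (o - 4)*(o - 1)*(o + 3)*(o + 4)*(o - 1)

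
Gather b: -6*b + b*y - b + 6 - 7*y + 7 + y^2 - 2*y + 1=b*(y - 7) + y^2 - 9*y + 14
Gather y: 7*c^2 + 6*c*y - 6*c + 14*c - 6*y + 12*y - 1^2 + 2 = 7*c^2 + 8*c + y*(6*c + 6) + 1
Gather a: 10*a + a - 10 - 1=11*a - 11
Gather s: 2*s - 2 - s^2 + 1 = -s^2 + 2*s - 1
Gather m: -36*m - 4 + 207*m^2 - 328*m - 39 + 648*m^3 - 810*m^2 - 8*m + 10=648*m^3 - 603*m^2 - 372*m - 33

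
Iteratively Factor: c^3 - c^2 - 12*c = (c)*(c^2 - c - 12) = c*(c - 4)*(c + 3)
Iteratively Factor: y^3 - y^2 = (y)*(y^2 - y) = y*(y - 1)*(y)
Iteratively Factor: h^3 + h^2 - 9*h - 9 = (h + 1)*(h^2 - 9) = (h + 1)*(h + 3)*(h - 3)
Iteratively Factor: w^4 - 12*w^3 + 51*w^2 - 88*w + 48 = (w - 4)*(w^3 - 8*w^2 + 19*w - 12) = (w - 4)^2*(w^2 - 4*w + 3) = (w - 4)^2*(w - 3)*(w - 1)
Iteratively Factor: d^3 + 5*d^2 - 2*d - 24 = (d - 2)*(d^2 + 7*d + 12) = (d - 2)*(d + 3)*(d + 4)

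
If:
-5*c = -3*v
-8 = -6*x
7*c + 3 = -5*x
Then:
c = -29/21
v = -145/63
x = 4/3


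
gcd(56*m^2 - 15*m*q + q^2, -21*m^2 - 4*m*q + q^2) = -7*m + q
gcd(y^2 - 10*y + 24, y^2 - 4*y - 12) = y - 6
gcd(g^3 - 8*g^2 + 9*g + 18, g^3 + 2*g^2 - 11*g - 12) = g^2 - 2*g - 3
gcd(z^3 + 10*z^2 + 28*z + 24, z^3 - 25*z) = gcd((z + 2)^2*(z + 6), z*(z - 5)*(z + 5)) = 1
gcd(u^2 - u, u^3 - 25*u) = u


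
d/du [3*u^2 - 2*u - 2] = 6*u - 2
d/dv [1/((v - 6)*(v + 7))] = (-2*v - 1)/(v^4 + 2*v^3 - 83*v^2 - 84*v + 1764)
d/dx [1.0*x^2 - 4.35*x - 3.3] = 2.0*x - 4.35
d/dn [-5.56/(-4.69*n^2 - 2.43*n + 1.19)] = (-52.1528*n - 13.5108)/(4.69*n^2 + 2.43*n - 1.19)^2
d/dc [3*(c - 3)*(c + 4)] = 6*c + 3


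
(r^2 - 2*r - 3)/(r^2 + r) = (r - 3)/r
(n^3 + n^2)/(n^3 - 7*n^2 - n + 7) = n^2/(n^2 - 8*n + 7)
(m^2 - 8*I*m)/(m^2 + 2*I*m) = (m - 8*I)/(m + 2*I)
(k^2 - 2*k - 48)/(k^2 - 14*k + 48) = (k + 6)/(k - 6)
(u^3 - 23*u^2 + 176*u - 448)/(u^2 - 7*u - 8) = (u^2 - 15*u + 56)/(u + 1)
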